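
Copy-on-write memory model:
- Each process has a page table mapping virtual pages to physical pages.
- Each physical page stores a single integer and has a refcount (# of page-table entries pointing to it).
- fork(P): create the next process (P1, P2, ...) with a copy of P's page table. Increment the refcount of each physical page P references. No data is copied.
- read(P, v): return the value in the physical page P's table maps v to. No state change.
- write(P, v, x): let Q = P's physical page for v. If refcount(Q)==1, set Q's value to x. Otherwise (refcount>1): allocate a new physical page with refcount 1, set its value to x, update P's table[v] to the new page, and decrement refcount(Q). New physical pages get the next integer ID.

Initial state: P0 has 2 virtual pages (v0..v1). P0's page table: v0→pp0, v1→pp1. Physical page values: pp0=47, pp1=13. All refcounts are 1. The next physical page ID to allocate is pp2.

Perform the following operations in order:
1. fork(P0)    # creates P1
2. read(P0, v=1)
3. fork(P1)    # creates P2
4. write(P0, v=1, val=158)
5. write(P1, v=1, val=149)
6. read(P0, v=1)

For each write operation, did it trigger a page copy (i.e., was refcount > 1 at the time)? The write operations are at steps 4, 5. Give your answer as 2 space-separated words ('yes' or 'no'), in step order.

Op 1: fork(P0) -> P1. 2 ppages; refcounts: pp0:2 pp1:2
Op 2: read(P0, v1) -> 13. No state change.
Op 3: fork(P1) -> P2. 2 ppages; refcounts: pp0:3 pp1:3
Op 4: write(P0, v1, 158). refcount(pp1)=3>1 -> COPY to pp2. 3 ppages; refcounts: pp0:3 pp1:2 pp2:1
Op 5: write(P1, v1, 149). refcount(pp1)=2>1 -> COPY to pp3. 4 ppages; refcounts: pp0:3 pp1:1 pp2:1 pp3:1
Op 6: read(P0, v1) -> 158. No state change.

yes yes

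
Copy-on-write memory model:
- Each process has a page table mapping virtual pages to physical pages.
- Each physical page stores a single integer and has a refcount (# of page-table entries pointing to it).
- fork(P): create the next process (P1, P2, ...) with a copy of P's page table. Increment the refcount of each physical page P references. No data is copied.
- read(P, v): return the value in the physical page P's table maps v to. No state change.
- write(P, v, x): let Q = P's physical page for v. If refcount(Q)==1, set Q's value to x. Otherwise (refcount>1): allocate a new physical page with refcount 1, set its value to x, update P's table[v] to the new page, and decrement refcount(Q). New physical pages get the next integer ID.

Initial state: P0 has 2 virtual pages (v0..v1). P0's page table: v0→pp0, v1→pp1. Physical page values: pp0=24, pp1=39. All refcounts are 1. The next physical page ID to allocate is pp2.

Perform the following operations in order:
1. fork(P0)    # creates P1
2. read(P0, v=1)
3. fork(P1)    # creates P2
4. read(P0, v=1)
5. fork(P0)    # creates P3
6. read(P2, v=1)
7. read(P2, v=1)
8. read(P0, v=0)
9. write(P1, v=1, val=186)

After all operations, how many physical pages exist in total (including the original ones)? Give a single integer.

Op 1: fork(P0) -> P1. 2 ppages; refcounts: pp0:2 pp1:2
Op 2: read(P0, v1) -> 39. No state change.
Op 3: fork(P1) -> P2. 2 ppages; refcounts: pp0:3 pp1:3
Op 4: read(P0, v1) -> 39. No state change.
Op 5: fork(P0) -> P3. 2 ppages; refcounts: pp0:4 pp1:4
Op 6: read(P2, v1) -> 39. No state change.
Op 7: read(P2, v1) -> 39. No state change.
Op 8: read(P0, v0) -> 24. No state change.
Op 9: write(P1, v1, 186). refcount(pp1)=4>1 -> COPY to pp2. 3 ppages; refcounts: pp0:4 pp1:3 pp2:1

Answer: 3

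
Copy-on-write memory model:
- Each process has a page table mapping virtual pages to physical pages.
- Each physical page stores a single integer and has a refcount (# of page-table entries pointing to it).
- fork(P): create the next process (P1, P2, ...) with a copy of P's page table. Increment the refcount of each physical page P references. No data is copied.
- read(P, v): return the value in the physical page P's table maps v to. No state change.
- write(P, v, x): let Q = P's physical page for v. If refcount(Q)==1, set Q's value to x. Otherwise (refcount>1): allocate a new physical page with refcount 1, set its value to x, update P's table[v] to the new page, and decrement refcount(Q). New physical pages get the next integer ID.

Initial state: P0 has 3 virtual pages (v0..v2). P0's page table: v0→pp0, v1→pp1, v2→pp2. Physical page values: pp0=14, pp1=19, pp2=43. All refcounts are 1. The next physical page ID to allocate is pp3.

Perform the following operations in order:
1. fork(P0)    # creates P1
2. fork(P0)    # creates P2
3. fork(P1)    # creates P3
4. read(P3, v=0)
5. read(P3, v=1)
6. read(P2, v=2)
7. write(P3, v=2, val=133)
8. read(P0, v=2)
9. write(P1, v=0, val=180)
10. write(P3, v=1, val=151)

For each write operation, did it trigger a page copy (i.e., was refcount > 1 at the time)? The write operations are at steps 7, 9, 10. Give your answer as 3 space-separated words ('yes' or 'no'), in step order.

Op 1: fork(P0) -> P1. 3 ppages; refcounts: pp0:2 pp1:2 pp2:2
Op 2: fork(P0) -> P2. 3 ppages; refcounts: pp0:3 pp1:3 pp2:3
Op 3: fork(P1) -> P3. 3 ppages; refcounts: pp0:4 pp1:4 pp2:4
Op 4: read(P3, v0) -> 14. No state change.
Op 5: read(P3, v1) -> 19. No state change.
Op 6: read(P2, v2) -> 43. No state change.
Op 7: write(P3, v2, 133). refcount(pp2)=4>1 -> COPY to pp3. 4 ppages; refcounts: pp0:4 pp1:4 pp2:3 pp3:1
Op 8: read(P0, v2) -> 43. No state change.
Op 9: write(P1, v0, 180). refcount(pp0)=4>1 -> COPY to pp4. 5 ppages; refcounts: pp0:3 pp1:4 pp2:3 pp3:1 pp4:1
Op 10: write(P3, v1, 151). refcount(pp1)=4>1 -> COPY to pp5. 6 ppages; refcounts: pp0:3 pp1:3 pp2:3 pp3:1 pp4:1 pp5:1

yes yes yes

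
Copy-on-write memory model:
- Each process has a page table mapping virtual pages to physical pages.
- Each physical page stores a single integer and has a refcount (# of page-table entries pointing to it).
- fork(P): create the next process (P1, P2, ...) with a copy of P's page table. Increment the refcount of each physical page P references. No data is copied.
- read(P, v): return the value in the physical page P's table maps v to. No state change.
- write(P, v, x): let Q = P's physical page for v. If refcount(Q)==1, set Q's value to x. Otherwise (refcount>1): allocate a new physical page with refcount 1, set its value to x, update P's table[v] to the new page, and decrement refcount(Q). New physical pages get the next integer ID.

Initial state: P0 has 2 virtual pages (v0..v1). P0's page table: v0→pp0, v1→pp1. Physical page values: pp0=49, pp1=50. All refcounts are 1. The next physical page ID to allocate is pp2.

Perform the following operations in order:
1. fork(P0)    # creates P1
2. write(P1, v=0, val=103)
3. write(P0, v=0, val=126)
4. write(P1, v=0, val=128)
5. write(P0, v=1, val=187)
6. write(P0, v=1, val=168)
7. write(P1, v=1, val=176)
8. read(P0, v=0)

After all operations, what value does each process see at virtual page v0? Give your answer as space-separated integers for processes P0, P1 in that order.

Op 1: fork(P0) -> P1. 2 ppages; refcounts: pp0:2 pp1:2
Op 2: write(P1, v0, 103). refcount(pp0)=2>1 -> COPY to pp2. 3 ppages; refcounts: pp0:1 pp1:2 pp2:1
Op 3: write(P0, v0, 126). refcount(pp0)=1 -> write in place. 3 ppages; refcounts: pp0:1 pp1:2 pp2:1
Op 4: write(P1, v0, 128). refcount(pp2)=1 -> write in place. 3 ppages; refcounts: pp0:1 pp1:2 pp2:1
Op 5: write(P0, v1, 187). refcount(pp1)=2>1 -> COPY to pp3. 4 ppages; refcounts: pp0:1 pp1:1 pp2:1 pp3:1
Op 6: write(P0, v1, 168). refcount(pp3)=1 -> write in place. 4 ppages; refcounts: pp0:1 pp1:1 pp2:1 pp3:1
Op 7: write(P1, v1, 176). refcount(pp1)=1 -> write in place. 4 ppages; refcounts: pp0:1 pp1:1 pp2:1 pp3:1
Op 8: read(P0, v0) -> 126. No state change.
P0: v0 -> pp0 = 126
P1: v0 -> pp2 = 128

Answer: 126 128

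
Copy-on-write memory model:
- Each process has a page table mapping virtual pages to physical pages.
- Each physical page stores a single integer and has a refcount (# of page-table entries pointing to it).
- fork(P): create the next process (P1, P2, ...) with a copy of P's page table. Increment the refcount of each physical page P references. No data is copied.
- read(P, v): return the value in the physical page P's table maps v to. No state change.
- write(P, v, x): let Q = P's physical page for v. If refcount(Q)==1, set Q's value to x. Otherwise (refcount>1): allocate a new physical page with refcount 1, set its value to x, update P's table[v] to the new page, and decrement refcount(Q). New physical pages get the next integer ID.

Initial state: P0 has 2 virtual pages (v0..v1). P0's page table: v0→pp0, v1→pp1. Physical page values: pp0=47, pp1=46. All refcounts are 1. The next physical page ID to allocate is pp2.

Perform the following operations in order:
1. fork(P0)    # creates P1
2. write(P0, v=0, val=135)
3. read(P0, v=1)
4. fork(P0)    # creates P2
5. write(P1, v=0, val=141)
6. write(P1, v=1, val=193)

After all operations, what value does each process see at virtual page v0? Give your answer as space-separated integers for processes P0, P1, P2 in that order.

Answer: 135 141 135

Derivation:
Op 1: fork(P0) -> P1. 2 ppages; refcounts: pp0:2 pp1:2
Op 2: write(P0, v0, 135). refcount(pp0)=2>1 -> COPY to pp2. 3 ppages; refcounts: pp0:1 pp1:2 pp2:1
Op 3: read(P0, v1) -> 46. No state change.
Op 4: fork(P0) -> P2. 3 ppages; refcounts: pp0:1 pp1:3 pp2:2
Op 5: write(P1, v0, 141). refcount(pp0)=1 -> write in place. 3 ppages; refcounts: pp0:1 pp1:3 pp2:2
Op 6: write(P1, v1, 193). refcount(pp1)=3>1 -> COPY to pp3. 4 ppages; refcounts: pp0:1 pp1:2 pp2:2 pp3:1
P0: v0 -> pp2 = 135
P1: v0 -> pp0 = 141
P2: v0 -> pp2 = 135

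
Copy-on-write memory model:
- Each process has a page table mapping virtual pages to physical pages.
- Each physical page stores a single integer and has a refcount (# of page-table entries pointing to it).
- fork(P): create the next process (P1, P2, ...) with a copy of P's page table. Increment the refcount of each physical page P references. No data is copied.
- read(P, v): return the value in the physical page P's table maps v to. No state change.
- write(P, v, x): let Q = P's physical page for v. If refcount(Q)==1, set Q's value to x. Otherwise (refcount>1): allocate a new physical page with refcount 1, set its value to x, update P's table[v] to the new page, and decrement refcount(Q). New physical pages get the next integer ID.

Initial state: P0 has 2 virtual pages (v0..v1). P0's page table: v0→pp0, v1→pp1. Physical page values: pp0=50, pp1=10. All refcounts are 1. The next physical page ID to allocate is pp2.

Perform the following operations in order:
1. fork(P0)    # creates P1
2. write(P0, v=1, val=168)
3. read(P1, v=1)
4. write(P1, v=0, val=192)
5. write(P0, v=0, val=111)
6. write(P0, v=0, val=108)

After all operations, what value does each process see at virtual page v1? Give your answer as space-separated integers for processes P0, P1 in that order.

Op 1: fork(P0) -> P1. 2 ppages; refcounts: pp0:2 pp1:2
Op 2: write(P0, v1, 168). refcount(pp1)=2>1 -> COPY to pp2. 3 ppages; refcounts: pp0:2 pp1:1 pp2:1
Op 3: read(P1, v1) -> 10. No state change.
Op 4: write(P1, v0, 192). refcount(pp0)=2>1 -> COPY to pp3. 4 ppages; refcounts: pp0:1 pp1:1 pp2:1 pp3:1
Op 5: write(P0, v0, 111). refcount(pp0)=1 -> write in place. 4 ppages; refcounts: pp0:1 pp1:1 pp2:1 pp3:1
Op 6: write(P0, v0, 108). refcount(pp0)=1 -> write in place. 4 ppages; refcounts: pp0:1 pp1:1 pp2:1 pp3:1
P0: v1 -> pp2 = 168
P1: v1 -> pp1 = 10

Answer: 168 10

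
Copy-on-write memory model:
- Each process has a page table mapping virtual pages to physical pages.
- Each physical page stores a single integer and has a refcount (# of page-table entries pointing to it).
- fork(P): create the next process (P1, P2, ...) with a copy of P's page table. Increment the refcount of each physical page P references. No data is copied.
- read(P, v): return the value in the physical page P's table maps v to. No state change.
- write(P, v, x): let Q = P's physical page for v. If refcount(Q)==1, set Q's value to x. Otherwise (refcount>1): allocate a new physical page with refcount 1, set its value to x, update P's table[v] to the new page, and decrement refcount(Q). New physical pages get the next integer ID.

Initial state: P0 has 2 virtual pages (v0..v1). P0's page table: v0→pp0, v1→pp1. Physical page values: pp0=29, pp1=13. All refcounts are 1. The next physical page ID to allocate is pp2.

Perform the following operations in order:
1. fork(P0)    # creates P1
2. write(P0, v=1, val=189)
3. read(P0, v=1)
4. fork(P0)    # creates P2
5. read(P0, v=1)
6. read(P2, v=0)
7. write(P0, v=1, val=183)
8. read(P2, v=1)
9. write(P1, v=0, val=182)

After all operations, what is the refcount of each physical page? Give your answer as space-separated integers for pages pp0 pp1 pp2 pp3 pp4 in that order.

Op 1: fork(P0) -> P1. 2 ppages; refcounts: pp0:2 pp1:2
Op 2: write(P0, v1, 189). refcount(pp1)=2>1 -> COPY to pp2. 3 ppages; refcounts: pp0:2 pp1:1 pp2:1
Op 3: read(P0, v1) -> 189. No state change.
Op 4: fork(P0) -> P2. 3 ppages; refcounts: pp0:3 pp1:1 pp2:2
Op 5: read(P0, v1) -> 189. No state change.
Op 6: read(P2, v0) -> 29. No state change.
Op 7: write(P0, v1, 183). refcount(pp2)=2>1 -> COPY to pp3. 4 ppages; refcounts: pp0:3 pp1:1 pp2:1 pp3:1
Op 8: read(P2, v1) -> 189. No state change.
Op 9: write(P1, v0, 182). refcount(pp0)=3>1 -> COPY to pp4. 5 ppages; refcounts: pp0:2 pp1:1 pp2:1 pp3:1 pp4:1

Answer: 2 1 1 1 1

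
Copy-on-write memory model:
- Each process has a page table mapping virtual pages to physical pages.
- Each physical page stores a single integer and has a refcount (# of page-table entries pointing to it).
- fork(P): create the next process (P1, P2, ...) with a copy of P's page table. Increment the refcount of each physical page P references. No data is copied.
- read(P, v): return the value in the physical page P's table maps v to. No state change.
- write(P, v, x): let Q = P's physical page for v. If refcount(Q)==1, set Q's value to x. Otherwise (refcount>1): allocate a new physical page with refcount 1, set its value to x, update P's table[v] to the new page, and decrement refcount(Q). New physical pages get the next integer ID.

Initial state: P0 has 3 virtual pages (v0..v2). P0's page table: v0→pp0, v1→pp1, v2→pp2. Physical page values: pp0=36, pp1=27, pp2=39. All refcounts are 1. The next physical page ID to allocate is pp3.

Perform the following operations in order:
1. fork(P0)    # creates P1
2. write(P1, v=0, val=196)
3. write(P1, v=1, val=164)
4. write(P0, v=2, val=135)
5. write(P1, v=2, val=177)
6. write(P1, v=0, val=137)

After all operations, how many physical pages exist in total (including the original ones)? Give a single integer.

Op 1: fork(P0) -> P1. 3 ppages; refcounts: pp0:2 pp1:2 pp2:2
Op 2: write(P1, v0, 196). refcount(pp0)=2>1 -> COPY to pp3. 4 ppages; refcounts: pp0:1 pp1:2 pp2:2 pp3:1
Op 3: write(P1, v1, 164). refcount(pp1)=2>1 -> COPY to pp4. 5 ppages; refcounts: pp0:1 pp1:1 pp2:2 pp3:1 pp4:1
Op 4: write(P0, v2, 135). refcount(pp2)=2>1 -> COPY to pp5. 6 ppages; refcounts: pp0:1 pp1:1 pp2:1 pp3:1 pp4:1 pp5:1
Op 5: write(P1, v2, 177). refcount(pp2)=1 -> write in place. 6 ppages; refcounts: pp0:1 pp1:1 pp2:1 pp3:1 pp4:1 pp5:1
Op 6: write(P1, v0, 137). refcount(pp3)=1 -> write in place. 6 ppages; refcounts: pp0:1 pp1:1 pp2:1 pp3:1 pp4:1 pp5:1

Answer: 6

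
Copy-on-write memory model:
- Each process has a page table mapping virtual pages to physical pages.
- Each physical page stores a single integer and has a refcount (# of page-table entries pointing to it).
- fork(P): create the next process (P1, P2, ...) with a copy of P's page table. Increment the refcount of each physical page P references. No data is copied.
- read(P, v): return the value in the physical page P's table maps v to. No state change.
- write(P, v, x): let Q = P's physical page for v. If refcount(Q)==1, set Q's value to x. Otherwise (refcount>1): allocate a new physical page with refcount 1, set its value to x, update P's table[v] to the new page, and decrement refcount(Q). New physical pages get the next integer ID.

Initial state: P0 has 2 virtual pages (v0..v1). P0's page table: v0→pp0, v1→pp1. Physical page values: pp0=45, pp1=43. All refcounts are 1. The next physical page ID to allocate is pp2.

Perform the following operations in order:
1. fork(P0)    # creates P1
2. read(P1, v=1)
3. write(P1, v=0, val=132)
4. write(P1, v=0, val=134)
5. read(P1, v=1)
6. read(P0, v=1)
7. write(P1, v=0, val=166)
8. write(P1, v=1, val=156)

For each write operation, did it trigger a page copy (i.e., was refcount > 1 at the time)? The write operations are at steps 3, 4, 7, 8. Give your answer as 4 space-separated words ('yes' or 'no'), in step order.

Op 1: fork(P0) -> P1. 2 ppages; refcounts: pp0:2 pp1:2
Op 2: read(P1, v1) -> 43. No state change.
Op 3: write(P1, v0, 132). refcount(pp0)=2>1 -> COPY to pp2. 3 ppages; refcounts: pp0:1 pp1:2 pp2:1
Op 4: write(P1, v0, 134). refcount(pp2)=1 -> write in place. 3 ppages; refcounts: pp0:1 pp1:2 pp2:1
Op 5: read(P1, v1) -> 43. No state change.
Op 6: read(P0, v1) -> 43. No state change.
Op 7: write(P1, v0, 166). refcount(pp2)=1 -> write in place. 3 ppages; refcounts: pp0:1 pp1:2 pp2:1
Op 8: write(P1, v1, 156). refcount(pp1)=2>1 -> COPY to pp3. 4 ppages; refcounts: pp0:1 pp1:1 pp2:1 pp3:1

yes no no yes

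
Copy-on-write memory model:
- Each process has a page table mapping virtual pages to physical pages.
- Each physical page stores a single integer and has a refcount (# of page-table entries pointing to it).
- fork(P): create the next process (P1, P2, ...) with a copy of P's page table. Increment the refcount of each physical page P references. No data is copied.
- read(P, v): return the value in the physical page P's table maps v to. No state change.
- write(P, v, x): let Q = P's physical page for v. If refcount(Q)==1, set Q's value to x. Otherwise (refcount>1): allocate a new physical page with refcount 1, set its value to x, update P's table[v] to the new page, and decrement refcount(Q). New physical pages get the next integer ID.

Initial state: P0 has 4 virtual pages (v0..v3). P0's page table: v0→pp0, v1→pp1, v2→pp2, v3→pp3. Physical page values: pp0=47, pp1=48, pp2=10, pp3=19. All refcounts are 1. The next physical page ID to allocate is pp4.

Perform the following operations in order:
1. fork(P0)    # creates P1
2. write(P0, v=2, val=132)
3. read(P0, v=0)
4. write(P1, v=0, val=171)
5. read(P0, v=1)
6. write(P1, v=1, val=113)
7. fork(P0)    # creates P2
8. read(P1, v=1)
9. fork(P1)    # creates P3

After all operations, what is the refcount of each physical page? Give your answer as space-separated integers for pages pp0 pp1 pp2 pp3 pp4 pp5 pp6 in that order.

Op 1: fork(P0) -> P1. 4 ppages; refcounts: pp0:2 pp1:2 pp2:2 pp3:2
Op 2: write(P0, v2, 132). refcount(pp2)=2>1 -> COPY to pp4. 5 ppages; refcounts: pp0:2 pp1:2 pp2:1 pp3:2 pp4:1
Op 3: read(P0, v0) -> 47. No state change.
Op 4: write(P1, v0, 171). refcount(pp0)=2>1 -> COPY to pp5. 6 ppages; refcounts: pp0:1 pp1:2 pp2:1 pp3:2 pp4:1 pp5:1
Op 5: read(P0, v1) -> 48. No state change.
Op 6: write(P1, v1, 113). refcount(pp1)=2>1 -> COPY to pp6. 7 ppages; refcounts: pp0:1 pp1:1 pp2:1 pp3:2 pp4:1 pp5:1 pp6:1
Op 7: fork(P0) -> P2. 7 ppages; refcounts: pp0:2 pp1:2 pp2:1 pp3:3 pp4:2 pp5:1 pp6:1
Op 8: read(P1, v1) -> 113. No state change.
Op 9: fork(P1) -> P3. 7 ppages; refcounts: pp0:2 pp1:2 pp2:2 pp3:4 pp4:2 pp5:2 pp6:2

Answer: 2 2 2 4 2 2 2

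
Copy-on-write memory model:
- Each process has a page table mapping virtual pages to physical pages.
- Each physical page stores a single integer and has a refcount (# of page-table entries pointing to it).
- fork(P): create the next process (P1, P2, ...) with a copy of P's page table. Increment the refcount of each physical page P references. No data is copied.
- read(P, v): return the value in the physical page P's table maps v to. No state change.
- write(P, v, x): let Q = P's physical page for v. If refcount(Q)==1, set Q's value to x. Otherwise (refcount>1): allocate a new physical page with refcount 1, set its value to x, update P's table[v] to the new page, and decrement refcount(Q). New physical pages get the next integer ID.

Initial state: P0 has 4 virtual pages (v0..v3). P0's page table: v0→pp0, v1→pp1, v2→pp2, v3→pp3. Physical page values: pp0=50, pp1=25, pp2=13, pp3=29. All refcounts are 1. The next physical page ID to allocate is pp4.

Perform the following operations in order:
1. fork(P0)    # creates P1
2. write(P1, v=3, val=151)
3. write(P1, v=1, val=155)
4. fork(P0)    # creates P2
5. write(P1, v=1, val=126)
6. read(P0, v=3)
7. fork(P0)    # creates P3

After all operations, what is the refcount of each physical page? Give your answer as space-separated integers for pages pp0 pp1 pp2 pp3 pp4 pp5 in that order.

Answer: 4 3 4 3 1 1

Derivation:
Op 1: fork(P0) -> P1. 4 ppages; refcounts: pp0:2 pp1:2 pp2:2 pp3:2
Op 2: write(P1, v3, 151). refcount(pp3)=2>1 -> COPY to pp4. 5 ppages; refcounts: pp0:2 pp1:2 pp2:2 pp3:1 pp4:1
Op 3: write(P1, v1, 155). refcount(pp1)=2>1 -> COPY to pp5. 6 ppages; refcounts: pp0:2 pp1:1 pp2:2 pp3:1 pp4:1 pp5:1
Op 4: fork(P0) -> P2. 6 ppages; refcounts: pp0:3 pp1:2 pp2:3 pp3:2 pp4:1 pp5:1
Op 5: write(P1, v1, 126). refcount(pp5)=1 -> write in place. 6 ppages; refcounts: pp0:3 pp1:2 pp2:3 pp3:2 pp4:1 pp5:1
Op 6: read(P0, v3) -> 29. No state change.
Op 7: fork(P0) -> P3. 6 ppages; refcounts: pp0:4 pp1:3 pp2:4 pp3:3 pp4:1 pp5:1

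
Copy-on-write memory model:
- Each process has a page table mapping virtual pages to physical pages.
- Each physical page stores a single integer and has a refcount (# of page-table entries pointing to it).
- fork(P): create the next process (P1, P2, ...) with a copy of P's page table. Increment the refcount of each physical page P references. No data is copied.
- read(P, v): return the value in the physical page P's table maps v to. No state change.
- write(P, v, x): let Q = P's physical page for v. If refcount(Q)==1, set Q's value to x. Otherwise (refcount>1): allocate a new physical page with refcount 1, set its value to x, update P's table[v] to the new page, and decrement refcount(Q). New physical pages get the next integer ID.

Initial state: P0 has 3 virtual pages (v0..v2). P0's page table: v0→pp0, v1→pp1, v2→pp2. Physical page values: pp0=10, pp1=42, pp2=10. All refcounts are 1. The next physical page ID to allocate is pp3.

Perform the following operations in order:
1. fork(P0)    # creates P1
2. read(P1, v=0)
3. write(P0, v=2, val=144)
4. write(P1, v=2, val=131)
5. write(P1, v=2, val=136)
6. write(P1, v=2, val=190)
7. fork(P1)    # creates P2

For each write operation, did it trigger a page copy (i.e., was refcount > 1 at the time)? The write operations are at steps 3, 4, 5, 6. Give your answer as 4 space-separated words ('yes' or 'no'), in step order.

Op 1: fork(P0) -> P1. 3 ppages; refcounts: pp0:2 pp1:2 pp2:2
Op 2: read(P1, v0) -> 10. No state change.
Op 3: write(P0, v2, 144). refcount(pp2)=2>1 -> COPY to pp3. 4 ppages; refcounts: pp0:2 pp1:2 pp2:1 pp3:1
Op 4: write(P1, v2, 131). refcount(pp2)=1 -> write in place. 4 ppages; refcounts: pp0:2 pp1:2 pp2:1 pp3:1
Op 5: write(P1, v2, 136). refcount(pp2)=1 -> write in place. 4 ppages; refcounts: pp0:2 pp1:2 pp2:1 pp3:1
Op 6: write(P1, v2, 190). refcount(pp2)=1 -> write in place. 4 ppages; refcounts: pp0:2 pp1:2 pp2:1 pp3:1
Op 7: fork(P1) -> P2. 4 ppages; refcounts: pp0:3 pp1:3 pp2:2 pp3:1

yes no no no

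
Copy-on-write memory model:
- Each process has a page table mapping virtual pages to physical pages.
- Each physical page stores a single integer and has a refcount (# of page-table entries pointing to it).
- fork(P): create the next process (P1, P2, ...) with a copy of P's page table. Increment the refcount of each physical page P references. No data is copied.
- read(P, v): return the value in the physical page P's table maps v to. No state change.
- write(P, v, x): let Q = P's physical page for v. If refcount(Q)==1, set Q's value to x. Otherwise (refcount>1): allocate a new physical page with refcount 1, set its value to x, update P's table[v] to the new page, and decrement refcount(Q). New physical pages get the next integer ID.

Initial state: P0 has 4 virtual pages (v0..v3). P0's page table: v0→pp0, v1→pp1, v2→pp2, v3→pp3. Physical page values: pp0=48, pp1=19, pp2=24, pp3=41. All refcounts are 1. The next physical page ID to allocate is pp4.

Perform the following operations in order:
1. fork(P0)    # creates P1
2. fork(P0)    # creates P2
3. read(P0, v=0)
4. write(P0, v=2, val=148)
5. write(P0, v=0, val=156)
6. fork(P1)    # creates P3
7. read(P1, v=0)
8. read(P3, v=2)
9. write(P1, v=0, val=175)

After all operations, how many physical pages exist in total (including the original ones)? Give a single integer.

Answer: 7

Derivation:
Op 1: fork(P0) -> P1. 4 ppages; refcounts: pp0:2 pp1:2 pp2:2 pp3:2
Op 2: fork(P0) -> P2. 4 ppages; refcounts: pp0:3 pp1:3 pp2:3 pp3:3
Op 3: read(P0, v0) -> 48. No state change.
Op 4: write(P0, v2, 148). refcount(pp2)=3>1 -> COPY to pp4. 5 ppages; refcounts: pp0:3 pp1:3 pp2:2 pp3:3 pp4:1
Op 5: write(P0, v0, 156). refcount(pp0)=3>1 -> COPY to pp5. 6 ppages; refcounts: pp0:2 pp1:3 pp2:2 pp3:3 pp4:1 pp5:1
Op 6: fork(P1) -> P3. 6 ppages; refcounts: pp0:3 pp1:4 pp2:3 pp3:4 pp4:1 pp5:1
Op 7: read(P1, v0) -> 48. No state change.
Op 8: read(P3, v2) -> 24. No state change.
Op 9: write(P1, v0, 175). refcount(pp0)=3>1 -> COPY to pp6. 7 ppages; refcounts: pp0:2 pp1:4 pp2:3 pp3:4 pp4:1 pp5:1 pp6:1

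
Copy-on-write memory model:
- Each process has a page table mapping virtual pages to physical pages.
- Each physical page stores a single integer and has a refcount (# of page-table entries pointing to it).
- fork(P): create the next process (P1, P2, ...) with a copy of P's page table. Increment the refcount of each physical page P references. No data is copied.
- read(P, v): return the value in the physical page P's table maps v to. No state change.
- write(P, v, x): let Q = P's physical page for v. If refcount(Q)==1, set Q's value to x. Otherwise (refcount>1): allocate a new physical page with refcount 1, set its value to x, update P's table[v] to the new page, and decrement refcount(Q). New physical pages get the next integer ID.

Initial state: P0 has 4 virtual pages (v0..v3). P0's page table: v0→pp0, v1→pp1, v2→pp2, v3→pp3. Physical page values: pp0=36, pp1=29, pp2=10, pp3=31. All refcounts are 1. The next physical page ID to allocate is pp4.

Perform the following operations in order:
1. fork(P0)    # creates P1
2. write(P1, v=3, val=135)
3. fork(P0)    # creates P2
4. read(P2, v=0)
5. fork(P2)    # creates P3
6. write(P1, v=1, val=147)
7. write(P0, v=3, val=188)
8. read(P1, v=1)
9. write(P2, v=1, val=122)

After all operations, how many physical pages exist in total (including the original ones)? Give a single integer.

Op 1: fork(P0) -> P1. 4 ppages; refcounts: pp0:2 pp1:2 pp2:2 pp3:2
Op 2: write(P1, v3, 135). refcount(pp3)=2>1 -> COPY to pp4. 5 ppages; refcounts: pp0:2 pp1:2 pp2:2 pp3:1 pp4:1
Op 3: fork(P0) -> P2. 5 ppages; refcounts: pp0:3 pp1:3 pp2:3 pp3:2 pp4:1
Op 4: read(P2, v0) -> 36. No state change.
Op 5: fork(P2) -> P3. 5 ppages; refcounts: pp0:4 pp1:4 pp2:4 pp3:3 pp4:1
Op 6: write(P1, v1, 147). refcount(pp1)=4>1 -> COPY to pp5. 6 ppages; refcounts: pp0:4 pp1:3 pp2:4 pp3:3 pp4:1 pp5:1
Op 7: write(P0, v3, 188). refcount(pp3)=3>1 -> COPY to pp6. 7 ppages; refcounts: pp0:4 pp1:3 pp2:4 pp3:2 pp4:1 pp5:1 pp6:1
Op 8: read(P1, v1) -> 147. No state change.
Op 9: write(P2, v1, 122). refcount(pp1)=3>1 -> COPY to pp7. 8 ppages; refcounts: pp0:4 pp1:2 pp2:4 pp3:2 pp4:1 pp5:1 pp6:1 pp7:1

Answer: 8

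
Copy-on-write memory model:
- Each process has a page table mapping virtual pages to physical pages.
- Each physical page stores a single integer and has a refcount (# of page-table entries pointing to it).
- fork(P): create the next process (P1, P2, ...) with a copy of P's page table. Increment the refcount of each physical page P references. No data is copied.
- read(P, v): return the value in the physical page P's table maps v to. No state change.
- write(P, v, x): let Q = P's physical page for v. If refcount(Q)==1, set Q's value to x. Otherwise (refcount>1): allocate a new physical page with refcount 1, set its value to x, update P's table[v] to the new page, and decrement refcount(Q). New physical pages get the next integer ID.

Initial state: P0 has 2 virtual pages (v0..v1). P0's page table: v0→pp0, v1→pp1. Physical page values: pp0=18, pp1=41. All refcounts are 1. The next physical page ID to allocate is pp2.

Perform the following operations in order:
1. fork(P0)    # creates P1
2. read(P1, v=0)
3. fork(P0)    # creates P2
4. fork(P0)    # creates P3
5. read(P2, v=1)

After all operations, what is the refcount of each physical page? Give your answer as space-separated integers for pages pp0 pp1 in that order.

Op 1: fork(P0) -> P1. 2 ppages; refcounts: pp0:2 pp1:2
Op 2: read(P1, v0) -> 18. No state change.
Op 3: fork(P0) -> P2. 2 ppages; refcounts: pp0:3 pp1:3
Op 4: fork(P0) -> P3. 2 ppages; refcounts: pp0:4 pp1:4
Op 5: read(P2, v1) -> 41. No state change.

Answer: 4 4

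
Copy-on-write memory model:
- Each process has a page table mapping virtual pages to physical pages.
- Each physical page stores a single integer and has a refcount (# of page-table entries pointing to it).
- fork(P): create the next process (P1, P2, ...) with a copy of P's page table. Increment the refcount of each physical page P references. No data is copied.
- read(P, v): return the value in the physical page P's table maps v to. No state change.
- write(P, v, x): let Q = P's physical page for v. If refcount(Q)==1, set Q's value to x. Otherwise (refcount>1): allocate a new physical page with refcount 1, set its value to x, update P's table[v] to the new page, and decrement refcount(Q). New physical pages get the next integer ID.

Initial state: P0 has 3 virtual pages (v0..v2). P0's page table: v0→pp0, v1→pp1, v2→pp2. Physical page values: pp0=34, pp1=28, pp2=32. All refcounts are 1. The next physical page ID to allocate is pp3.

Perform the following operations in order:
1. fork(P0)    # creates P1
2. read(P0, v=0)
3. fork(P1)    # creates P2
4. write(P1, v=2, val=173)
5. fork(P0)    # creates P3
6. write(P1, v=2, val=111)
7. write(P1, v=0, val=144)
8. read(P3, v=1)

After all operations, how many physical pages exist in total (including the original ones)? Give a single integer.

Answer: 5

Derivation:
Op 1: fork(P0) -> P1. 3 ppages; refcounts: pp0:2 pp1:2 pp2:2
Op 2: read(P0, v0) -> 34. No state change.
Op 3: fork(P1) -> P2. 3 ppages; refcounts: pp0:3 pp1:3 pp2:3
Op 4: write(P1, v2, 173). refcount(pp2)=3>1 -> COPY to pp3. 4 ppages; refcounts: pp0:3 pp1:3 pp2:2 pp3:1
Op 5: fork(P0) -> P3. 4 ppages; refcounts: pp0:4 pp1:4 pp2:3 pp3:1
Op 6: write(P1, v2, 111). refcount(pp3)=1 -> write in place. 4 ppages; refcounts: pp0:4 pp1:4 pp2:3 pp3:1
Op 7: write(P1, v0, 144). refcount(pp0)=4>1 -> COPY to pp4. 5 ppages; refcounts: pp0:3 pp1:4 pp2:3 pp3:1 pp4:1
Op 8: read(P3, v1) -> 28. No state change.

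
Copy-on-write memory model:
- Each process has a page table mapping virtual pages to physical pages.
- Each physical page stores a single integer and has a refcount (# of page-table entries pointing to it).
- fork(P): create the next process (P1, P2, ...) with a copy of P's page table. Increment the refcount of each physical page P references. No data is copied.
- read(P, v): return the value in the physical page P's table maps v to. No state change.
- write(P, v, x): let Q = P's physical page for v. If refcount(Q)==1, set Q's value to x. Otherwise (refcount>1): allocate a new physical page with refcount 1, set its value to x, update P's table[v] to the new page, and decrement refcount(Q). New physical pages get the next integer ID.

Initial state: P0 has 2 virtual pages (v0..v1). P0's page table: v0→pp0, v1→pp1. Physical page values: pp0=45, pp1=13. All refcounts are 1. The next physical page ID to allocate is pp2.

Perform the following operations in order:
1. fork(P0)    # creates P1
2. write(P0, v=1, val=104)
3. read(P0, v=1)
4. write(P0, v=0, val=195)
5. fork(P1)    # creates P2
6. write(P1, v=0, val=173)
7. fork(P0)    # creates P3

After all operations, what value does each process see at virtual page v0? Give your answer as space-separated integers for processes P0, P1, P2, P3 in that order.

Answer: 195 173 45 195

Derivation:
Op 1: fork(P0) -> P1. 2 ppages; refcounts: pp0:2 pp1:2
Op 2: write(P0, v1, 104). refcount(pp1)=2>1 -> COPY to pp2. 3 ppages; refcounts: pp0:2 pp1:1 pp2:1
Op 3: read(P0, v1) -> 104. No state change.
Op 4: write(P0, v0, 195). refcount(pp0)=2>1 -> COPY to pp3. 4 ppages; refcounts: pp0:1 pp1:1 pp2:1 pp3:1
Op 5: fork(P1) -> P2. 4 ppages; refcounts: pp0:2 pp1:2 pp2:1 pp3:1
Op 6: write(P1, v0, 173). refcount(pp0)=2>1 -> COPY to pp4. 5 ppages; refcounts: pp0:1 pp1:2 pp2:1 pp3:1 pp4:1
Op 7: fork(P0) -> P3. 5 ppages; refcounts: pp0:1 pp1:2 pp2:2 pp3:2 pp4:1
P0: v0 -> pp3 = 195
P1: v0 -> pp4 = 173
P2: v0 -> pp0 = 45
P3: v0 -> pp3 = 195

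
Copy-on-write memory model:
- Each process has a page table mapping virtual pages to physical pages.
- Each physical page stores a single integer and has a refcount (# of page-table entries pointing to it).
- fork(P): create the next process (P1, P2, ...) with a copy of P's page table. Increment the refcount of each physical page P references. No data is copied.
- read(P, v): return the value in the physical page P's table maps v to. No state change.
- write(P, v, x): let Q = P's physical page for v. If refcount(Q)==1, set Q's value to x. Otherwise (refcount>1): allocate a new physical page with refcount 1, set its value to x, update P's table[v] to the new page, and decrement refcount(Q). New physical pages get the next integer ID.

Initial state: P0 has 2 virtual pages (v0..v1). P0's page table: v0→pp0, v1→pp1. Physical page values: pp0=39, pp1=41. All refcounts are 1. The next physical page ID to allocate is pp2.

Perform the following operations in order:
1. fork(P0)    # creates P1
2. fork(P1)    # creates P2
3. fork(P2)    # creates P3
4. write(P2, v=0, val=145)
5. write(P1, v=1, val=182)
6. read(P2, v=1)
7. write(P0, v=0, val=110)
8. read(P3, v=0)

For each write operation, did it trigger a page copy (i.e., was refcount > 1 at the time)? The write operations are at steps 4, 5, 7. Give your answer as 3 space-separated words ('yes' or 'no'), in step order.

Op 1: fork(P0) -> P1. 2 ppages; refcounts: pp0:2 pp1:2
Op 2: fork(P1) -> P2. 2 ppages; refcounts: pp0:3 pp1:3
Op 3: fork(P2) -> P3. 2 ppages; refcounts: pp0:4 pp1:4
Op 4: write(P2, v0, 145). refcount(pp0)=4>1 -> COPY to pp2. 3 ppages; refcounts: pp0:3 pp1:4 pp2:1
Op 5: write(P1, v1, 182). refcount(pp1)=4>1 -> COPY to pp3. 4 ppages; refcounts: pp0:3 pp1:3 pp2:1 pp3:1
Op 6: read(P2, v1) -> 41. No state change.
Op 7: write(P0, v0, 110). refcount(pp0)=3>1 -> COPY to pp4. 5 ppages; refcounts: pp0:2 pp1:3 pp2:1 pp3:1 pp4:1
Op 8: read(P3, v0) -> 39. No state change.

yes yes yes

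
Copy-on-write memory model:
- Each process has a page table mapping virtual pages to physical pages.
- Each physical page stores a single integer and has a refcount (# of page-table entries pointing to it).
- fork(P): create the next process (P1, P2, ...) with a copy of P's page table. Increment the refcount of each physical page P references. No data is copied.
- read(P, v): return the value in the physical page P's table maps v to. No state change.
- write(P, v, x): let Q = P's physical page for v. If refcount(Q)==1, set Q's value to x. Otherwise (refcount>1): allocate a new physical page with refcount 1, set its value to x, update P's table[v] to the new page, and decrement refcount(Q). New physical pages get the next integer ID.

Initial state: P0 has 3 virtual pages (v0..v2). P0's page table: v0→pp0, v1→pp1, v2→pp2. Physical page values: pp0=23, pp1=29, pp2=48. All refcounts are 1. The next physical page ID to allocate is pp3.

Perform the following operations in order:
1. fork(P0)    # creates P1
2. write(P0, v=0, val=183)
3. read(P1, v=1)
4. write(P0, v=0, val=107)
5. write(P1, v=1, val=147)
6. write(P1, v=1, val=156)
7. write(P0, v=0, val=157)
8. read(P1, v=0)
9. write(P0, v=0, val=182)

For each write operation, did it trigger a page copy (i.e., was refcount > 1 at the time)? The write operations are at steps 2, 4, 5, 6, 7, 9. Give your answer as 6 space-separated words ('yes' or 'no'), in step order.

Op 1: fork(P0) -> P1. 3 ppages; refcounts: pp0:2 pp1:2 pp2:2
Op 2: write(P0, v0, 183). refcount(pp0)=2>1 -> COPY to pp3. 4 ppages; refcounts: pp0:1 pp1:2 pp2:2 pp3:1
Op 3: read(P1, v1) -> 29. No state change.
Op 4: write(P0, v0, 107). refcount(pp3)=1 -> write in place. 4 ppages; refcounts: pp0:1 pp1:2 pp2:2 pp3:1
Op 5: write(P1, v1, 147). refcount(pp1)=2>1 -> COPY to pp4. 5 ppages; refcounts: pp0:1 pp1:1 pp2:2 pp3:1 pp4:1
Op 6: write(P1, v1, 156). refcount(pp4)=1 -> write in place. 5 ppages; refcounts: pp0:1 pp1:1 pp2:2 pp3:1 pp4:1
Op 7: write(P0, v0, 157). refcount(pp3)=1 -> write in place. 5 ppages; refcounts: pp0:1 pp1:1 pp2:2 pp3:1 pp4:1
Op 8: read(P1, v0) -> 23. No state change.
Op 9: write(P0, v0, 182). refcount(pp3)=1 -> write in place. 5 ppages; refcounts: pp0:1 pp1:1 pp2:2 pp3:1 pp4:1

yes no yes no no no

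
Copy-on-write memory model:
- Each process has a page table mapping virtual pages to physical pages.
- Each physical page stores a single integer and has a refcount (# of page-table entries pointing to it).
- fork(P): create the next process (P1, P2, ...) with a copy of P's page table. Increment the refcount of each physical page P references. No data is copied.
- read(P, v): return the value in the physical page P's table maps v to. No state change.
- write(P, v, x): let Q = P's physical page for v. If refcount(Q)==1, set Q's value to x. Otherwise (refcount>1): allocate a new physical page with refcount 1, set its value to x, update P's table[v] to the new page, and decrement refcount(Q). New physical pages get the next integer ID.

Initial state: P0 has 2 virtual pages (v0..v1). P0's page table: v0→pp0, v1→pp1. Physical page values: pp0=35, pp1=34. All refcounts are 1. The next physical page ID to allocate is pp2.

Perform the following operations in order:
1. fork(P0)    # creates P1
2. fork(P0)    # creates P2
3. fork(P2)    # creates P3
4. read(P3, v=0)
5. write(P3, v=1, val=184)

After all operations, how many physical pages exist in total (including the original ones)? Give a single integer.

Answer: 3

Derivation:
Op 1: fork(P0) -> P1. 2 ppages; refcounts: pp0:2 pp1:2
Op 2: fork(P0) -> P2. 2 ppages; refcounts: pp0:3 pp1:3
Op 3: fork(P2) -> P3. 2 ppages; refcounts: pp0:4 pp1:4
Op 4: read(P3, v0) -> 35. No state change.
Op 5: write(P3, v1, 184). refcount(pp1)=4>1 -> COPY to pp2. 3 ppages; refcounts: pp0:4 pp1:3 pp2:1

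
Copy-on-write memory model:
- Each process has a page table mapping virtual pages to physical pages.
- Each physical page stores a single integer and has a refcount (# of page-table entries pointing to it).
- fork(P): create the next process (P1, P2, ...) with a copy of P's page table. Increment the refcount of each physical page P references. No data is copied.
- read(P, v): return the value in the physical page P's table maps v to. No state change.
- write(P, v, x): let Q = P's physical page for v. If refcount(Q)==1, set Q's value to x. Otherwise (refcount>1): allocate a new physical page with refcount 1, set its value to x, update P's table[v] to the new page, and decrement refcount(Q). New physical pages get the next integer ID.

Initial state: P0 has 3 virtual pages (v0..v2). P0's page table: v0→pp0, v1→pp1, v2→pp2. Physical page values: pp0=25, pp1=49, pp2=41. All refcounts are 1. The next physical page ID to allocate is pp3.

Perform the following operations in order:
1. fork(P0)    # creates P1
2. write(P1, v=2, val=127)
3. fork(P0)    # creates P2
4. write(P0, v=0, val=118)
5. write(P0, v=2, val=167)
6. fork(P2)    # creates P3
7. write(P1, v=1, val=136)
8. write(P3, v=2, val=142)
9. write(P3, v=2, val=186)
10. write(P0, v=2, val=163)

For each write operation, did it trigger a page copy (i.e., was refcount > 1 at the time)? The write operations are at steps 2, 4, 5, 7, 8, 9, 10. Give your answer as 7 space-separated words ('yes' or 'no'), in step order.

Op 1: fork(P0) -> P1. 3 ppages; refcounts: pp0:2 pp1:2 pp2:2
Op 2: write(P1, v2, 127). refcount(pp2)=2>1 -> COPY to pp3. 4 ppages; refcounts: pp0:2 pp1:2 pp2:1 pp3:1
Op 3: fork(P0) -> P2. 4 ppages; refcounts: pp0:3 pp1:3 pp2:2 pp3:1
Op 4: write(P0, v0, 118). refcount(pp0)=3>1 -> COPY to pp4. 5 ppages; refcounts: pp0:2 pp1:3 pp2:2 pp3:1 pp4:1
Op 5: write(P0, v2, 167). refcount(pp2)=2>1 -> COPY to pp5. 6 ppages; refcounts: pp0:2 pp1:3 pp2:1 pp3:1 pp4:1 pp5:1
Op 6: fork(P2) -> P3. 6 ppages; refcounts: pp0:3 pp1:4 pp2:2 pp3:1 pp4:1 pp5:1
Op 7: write(P1, v1, 136). refcount(pp1)=4>1 -> COPY to pp6. 7 ppages; refcounts: pp0:3 pp1:3 pp2:2 pp3:1 pp4:1 pp5:1 pp6:1
Op 8: write(P3, v2, 142). refcount(pp2)=2>1 -> COPY to pp7. 8 ppages; refcounts: pp0:3 pp1:3 pp2:1 pp3:1 pp4:1 pp5:1 pp6:1 pp7:1
Op 9: write(P3, v2, 186). refcount(pp7)=1 -> write in place. 8 ppages; refcounts: pp0:3 pp1:3 pp2:1 pp3:1 pp4:1 pp5:1 pp6:1 pp7:1
Op 10: write(P0, v2, 163). refcount(pp5)=1 -> write in place. 8 ppages; refcounts: pp0:3 pp1:3 pp2:1 pp3:1 pp4:1 pp5:1 pp6:1 pp7:1

yes yes yes yes yes no no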